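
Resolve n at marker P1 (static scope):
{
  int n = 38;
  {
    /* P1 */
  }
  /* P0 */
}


P1's block does not declare n; resolves to the enclosing declaration at depth 0
n = 38


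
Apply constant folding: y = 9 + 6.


9 + 6 = 15 at compile time
Optimized: y = 15


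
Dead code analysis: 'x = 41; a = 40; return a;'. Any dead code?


x is assigned but never read
Dead: 'x = 41'


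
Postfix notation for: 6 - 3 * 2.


* has higher precedence, evaluate 3*2 first
Postfix: 6 3 2 * -


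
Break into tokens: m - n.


Scan left to right, longest-match per lexeme
Tokens: ID(m), OP(-), ID(n)


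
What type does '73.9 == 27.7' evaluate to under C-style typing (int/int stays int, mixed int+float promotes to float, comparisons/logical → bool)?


Operand types: float == float
Rule: comparison yields bool
Result type: bool


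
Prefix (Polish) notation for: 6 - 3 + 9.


left-to-right (same/higher precedence on left): tree is (+ (- 6 3) 9)
Prefix: + - 6 3 9


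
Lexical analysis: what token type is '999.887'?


Pattern: digits with a decimal point
Type: FLOAT_LITERAL


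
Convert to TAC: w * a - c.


Break into single-operator statements:
t1 = w * a
t2 = t1 - c


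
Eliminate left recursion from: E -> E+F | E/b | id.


Left-recursive alternatives: E+F, E/b; non-recursive: id
Introduce E': E -> idE', E' -> +FE' | /bE' | ε


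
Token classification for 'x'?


Pattern: letter/underscore followed by alphanumerics, not a keyword
Type: IDENTIFIER


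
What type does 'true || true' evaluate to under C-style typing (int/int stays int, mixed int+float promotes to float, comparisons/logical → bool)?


Operand types: bool || bool
Rule: logical operators take bool operands and yield bool
Result type: bool


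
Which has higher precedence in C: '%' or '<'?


'%' is multiplicative (level 10); '<' is relational (level 7)
Higher level binds tighter
'%' has higher precedence than '<'


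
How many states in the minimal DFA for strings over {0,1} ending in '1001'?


Track the longest suffix of input matching a prefix of '1001': 5 classes (prefixes of length 0..4)
Minimal DFA: 5 states


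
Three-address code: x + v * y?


Break into single-operator statements:
t1 = v * y
t2 = x + t1


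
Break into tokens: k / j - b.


Scan left to right, longest-match per lexeme
Tokens: ID(k), OP(/), ID(j), OP(-), ID(b)


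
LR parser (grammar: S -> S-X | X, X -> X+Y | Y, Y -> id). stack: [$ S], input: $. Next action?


start symbol S on stack, input exhausted
Action: accept


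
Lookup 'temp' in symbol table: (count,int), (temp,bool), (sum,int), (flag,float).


Lookup 'temp' → type bool


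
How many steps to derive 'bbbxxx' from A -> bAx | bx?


Derivation: A => bAx => bbAxx => bbbxxx
Steps: 3


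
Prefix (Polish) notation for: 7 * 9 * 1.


left-to-right (same/higher precedence on left): tree is (* (* 7 9) 1)
Prefix: * * 7 9 1


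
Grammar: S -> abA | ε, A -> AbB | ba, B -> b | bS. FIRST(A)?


Per alternative of A: FIRST(AbB) = {b}; FIRST(ba) = {b}
FIRST(A) = {b}


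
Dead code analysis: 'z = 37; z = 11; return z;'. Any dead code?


first assignment to z is overwritten before any read
Dead: 'z = 37'


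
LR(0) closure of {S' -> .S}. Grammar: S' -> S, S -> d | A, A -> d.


Start: S' -> .S
For each item with dot before a nonterminal B, add B -> .γ for every B-production
Closure: [S' -> .S, S -> .d, S -> .A, A -> .d]


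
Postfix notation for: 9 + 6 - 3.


Left to right (same or higher precedence on left)
Postfix: 9 6 + 3 -


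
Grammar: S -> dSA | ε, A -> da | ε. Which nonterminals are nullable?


A nonterminal is nullable iff some alternative derives ε (directly, or every symbol in it is nullable)
Nullable: {A, S}


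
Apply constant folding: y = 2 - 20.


2 - 20 = -18 at compile time
Optimized: y = -18


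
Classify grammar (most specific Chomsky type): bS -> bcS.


LHS has context (more than one symbol) and |LHS| ≤ |RHS|
Classification: Type 1 (Context-Sensitive)


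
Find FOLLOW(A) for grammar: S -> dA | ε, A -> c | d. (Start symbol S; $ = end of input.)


$ ∈ FOLLOW(S). For each A -> αBβ: add FIRST(β)\{ε} to FOLLOW(B); if β nullable, add FOLLOW(A).
FOLLOW(A) = {$}


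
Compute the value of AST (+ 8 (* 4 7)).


Evaluate inner: (* 4 7) = 28
Evaluate root: (+ 8 28) = 36
Result: 36


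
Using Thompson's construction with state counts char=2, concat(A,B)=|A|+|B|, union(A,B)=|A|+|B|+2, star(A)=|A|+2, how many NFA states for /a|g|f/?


Syntax tree has 3 char leaf(s), 2 union(s), 0 star(s)
chars contribute 3×2 = 6; each union adds +2; each star adds +2
Total: 6 + 4 + 0 = 10 states


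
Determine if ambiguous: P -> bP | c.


right-linear, alternatives start with distinct terminals 'b' vs 'c': unique leftmost derivation
Unambiguous


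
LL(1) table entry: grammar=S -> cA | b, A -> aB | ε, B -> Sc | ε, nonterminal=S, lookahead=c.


For [S, c]: 'c' ∈ FIRST(cA)
Entry: S -> cA


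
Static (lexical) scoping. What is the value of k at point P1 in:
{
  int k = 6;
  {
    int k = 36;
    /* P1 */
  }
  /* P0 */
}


k declared in the same block as P1
k = 36


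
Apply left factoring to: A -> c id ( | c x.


Common prefix: 'c'
Factored: A -> c A', A' -> id ( | x


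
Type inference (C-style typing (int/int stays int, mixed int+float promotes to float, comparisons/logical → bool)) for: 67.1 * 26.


Operand types: float * int
Rule: mixed int/float promotes to float; int/int stays int
Result type: float


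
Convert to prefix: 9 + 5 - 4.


left-to-right (same/higher precedence on left): tree is (- (+ 9 5) 4)
Prefix: - + 9 5 4


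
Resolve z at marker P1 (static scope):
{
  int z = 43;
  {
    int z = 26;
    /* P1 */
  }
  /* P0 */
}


z declared in the same block as P1
z = 26


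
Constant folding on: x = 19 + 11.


19 + 11 = 30 at compile time
Optimized: x = 30


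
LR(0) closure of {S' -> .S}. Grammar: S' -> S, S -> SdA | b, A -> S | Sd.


Start: S' -> .S
For each item with dot before a nonterminal B, add B -> .γ for every B-production
Closure: [S' -> .S, S -> .SdA, S -> .b]


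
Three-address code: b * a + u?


Break into single-operator statements:
t1 = b * a
t2 = t1 + u


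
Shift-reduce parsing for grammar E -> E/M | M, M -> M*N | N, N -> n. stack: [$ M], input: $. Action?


lookahead ∉ {*} so M won't extend; reduce E -> M
Action: reduce (E -> M)


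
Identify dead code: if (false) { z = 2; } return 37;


condition is constant false, so the whole block is unreachable
Dead: 'if (false) { z = 2; }'


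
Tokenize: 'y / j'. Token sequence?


Scan left to right, longest-match per lexeme
Tokens: ID(y), OP(/), ID(j)


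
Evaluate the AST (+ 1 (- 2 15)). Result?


Evaluate inner: (- 2 15) = -13
Evaluate root: (+ 1 -13) = -12
Result: -12


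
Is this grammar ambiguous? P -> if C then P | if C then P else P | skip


dangling else: 'if C then if C then skip else skip' parses two ways
Ambiguous


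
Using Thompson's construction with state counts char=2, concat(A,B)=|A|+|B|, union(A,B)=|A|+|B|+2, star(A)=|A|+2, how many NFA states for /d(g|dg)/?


Syntax tree has 4 char leaf(s), 1 union(s), 0 star(s)
chars contribute 4×2 = 8; each union adds +2; each star adds +2
Total: 8 + 2 + 0 = 10 states


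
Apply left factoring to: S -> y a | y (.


Common prefix: 'y'
Factored: S -> y S', S' -> a | (


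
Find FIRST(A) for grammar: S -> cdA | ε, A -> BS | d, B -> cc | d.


Per alternative of A: FIRST(BS) = {c, d}; FIRST(d) = {d}
FIRST(A) = {c, d}


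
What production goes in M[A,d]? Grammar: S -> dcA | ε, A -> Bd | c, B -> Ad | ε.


For [A, d]: 'd' ∈ FIRST(Bd)
Entry: A -> Bd


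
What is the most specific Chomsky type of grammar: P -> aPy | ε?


Single nonterminal LHS, but a^n y^n is not regular
Classification: Type 2 (Context-Free)


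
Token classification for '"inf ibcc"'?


Pattern: double-quoted sequence
Type: STRING_LITERAL


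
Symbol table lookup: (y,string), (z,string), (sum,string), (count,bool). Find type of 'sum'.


Lookup 'sum' → type string


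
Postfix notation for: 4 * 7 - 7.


Left to right (same or higher precedence on left)
Postfix: 4 7 * 7 -


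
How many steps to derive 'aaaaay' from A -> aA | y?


Derivation: A => aA => aaA => aaaA => aaaaA => aaaaaA => aaaaay
Steps: 6


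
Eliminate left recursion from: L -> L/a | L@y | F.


Left-recursive alternatives: L/a, L@y; non-recursive: F
Introduce L': L -> FL', L' -> /aL' | @yL' | ε


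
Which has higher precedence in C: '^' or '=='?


'==' is equality (level 6); '^' is bitwise XOR (level 4)
Higher level binds tighter
'==' has higher precedence than '^'


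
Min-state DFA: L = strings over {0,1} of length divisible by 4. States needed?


Track length mod 4: states 0..3, accept at 0
Minimal DFA: 4 states


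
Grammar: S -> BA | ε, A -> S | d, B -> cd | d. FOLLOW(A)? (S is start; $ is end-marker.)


$ ∈ FOLLOW(S). For each A -> αBβ: add FIRST(β)\{ε} to FOLLOW(B); if β nullable, add FOLLOW(A).
FOLLOW(A) = {$}


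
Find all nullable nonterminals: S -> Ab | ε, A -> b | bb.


A nonterminal is nullable iff some alternative derives ε (directly, or every symbol in it is nullable)
Nullable: {S}


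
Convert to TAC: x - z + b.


Break into single-operator statements:
t1 = x - z
t2 = t1 + b


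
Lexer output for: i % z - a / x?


Scan left to right, longest-match per lexeme
Tokens: ID(i), OP(%), ID(z), OP(-), ID(a), OP(/), ID(x)


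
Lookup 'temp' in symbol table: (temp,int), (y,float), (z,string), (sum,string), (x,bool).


Lookup 'temp' → type int


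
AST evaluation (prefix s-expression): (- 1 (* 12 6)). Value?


Evaluate inner: (* 12 6) = 72
Evaluate root: (- 1 72) = -71
Result: -71


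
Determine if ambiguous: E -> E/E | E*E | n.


'n/n*n' has two parse trees (no precedence encoded between / and *)
Ambiguous


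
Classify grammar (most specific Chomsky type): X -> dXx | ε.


Single nonterminal LHS, but d^n x^n is not regular
Classification: Type 2 (Context-Free)


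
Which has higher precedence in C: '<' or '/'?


'/' is multiplicative (level 10); '<' is relational (level 7)
Higher level binds tighter
'/' has higher precedence than '<'


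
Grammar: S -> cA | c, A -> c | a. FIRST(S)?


Per alternative of S: FIRST(cA) = {c}; FIRST(c) = {c}
FIRST(S) = {c}


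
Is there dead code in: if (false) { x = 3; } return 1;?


condition is constant false, so the whole block is unreachable
Dead: 'if (false) { x = 3; }'


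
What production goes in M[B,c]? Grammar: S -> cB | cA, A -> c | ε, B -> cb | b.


For [B, c]: 'c' ∈ FIRST(cb)
Entry: B -> cb


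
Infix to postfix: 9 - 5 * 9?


* has higher precedence, evaluate 5*9 first
Postfix: 9 5 9 * -


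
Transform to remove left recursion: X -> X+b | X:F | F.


Left-recursive alternatives: X+b, X:F; non-recursive: F
Introduce X': X -> FX', X' -> +bX' | :FX' | ε


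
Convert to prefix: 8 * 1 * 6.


left-to-right (same/higher precedence on left): tree is (* (* 8 1) 6)
Prefix: * * 8 1 6


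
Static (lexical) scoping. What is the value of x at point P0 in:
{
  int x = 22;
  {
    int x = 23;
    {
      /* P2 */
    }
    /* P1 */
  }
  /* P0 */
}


x declared in the same block as P0
x = 22


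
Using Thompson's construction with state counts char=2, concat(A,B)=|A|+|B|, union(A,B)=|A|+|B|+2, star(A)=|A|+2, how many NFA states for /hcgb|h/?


Syntax tree has 5 char leaf(s), 1 union(s), 0 star(s)
chars contribute 5×2 = 10; each union adds +2; each star adds +2
Total: 10 + 2 + 0 = 12 states


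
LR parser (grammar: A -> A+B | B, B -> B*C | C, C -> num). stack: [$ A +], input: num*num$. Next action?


no handle ('A+' is not any RHS); shift 'num'
Action: shift


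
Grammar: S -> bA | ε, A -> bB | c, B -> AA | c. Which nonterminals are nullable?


A nonterminal is nullable iff some alternative derives ε (directly, or every symbol in it is nullable)
Nullable: {S}


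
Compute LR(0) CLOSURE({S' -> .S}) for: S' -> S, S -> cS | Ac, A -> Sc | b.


Start: S' -> .S
For each item with dot before a nonterminal B, add B -> .γ for every B-production
Closure: [S' -> .S, S -> .cS, S -> .Ac, A -> .Sc, A -> .b]


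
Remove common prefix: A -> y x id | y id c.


Common prefix: 'y'
Factored: A -> y A', A' -> x id | id c


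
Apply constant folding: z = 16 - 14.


16 - 14 = 2 at compile time
Optimized: z = 2


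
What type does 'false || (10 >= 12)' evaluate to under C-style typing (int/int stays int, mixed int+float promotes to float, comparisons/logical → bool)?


Operand types: bool || bool
Rule: logical operators take bool operands and yield bool
Result type: bool


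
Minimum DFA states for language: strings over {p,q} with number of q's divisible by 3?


Track (count of q) mod 3: states 0..2, accept at 0
Minimal DFA: 3 states


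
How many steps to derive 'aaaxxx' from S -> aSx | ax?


Derivation: S => aSx => aaSxx => aaaxxx
Steps: 3


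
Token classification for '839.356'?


Pattern: digits with a decimal point
Type: FLOAT_LITERAL


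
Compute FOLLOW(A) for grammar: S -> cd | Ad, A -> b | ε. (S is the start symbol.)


$ ∈ FOLLOW(S). For each A -> αBβ: add FIRST(β)\{ε} to FOLLOW(B); if β nullable, add FOLLOW(A).
FOLLOW(A) = {d}


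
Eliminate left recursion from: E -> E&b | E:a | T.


Left-recursive alternatives: E&b, E:a; non-recursive: T
Introduce E': E -> TE', E' -> &bE' | :aE' | ε


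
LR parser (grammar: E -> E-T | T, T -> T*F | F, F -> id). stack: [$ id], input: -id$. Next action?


'id' on top is the handle for F -> id
Action: reduce (F -> id)


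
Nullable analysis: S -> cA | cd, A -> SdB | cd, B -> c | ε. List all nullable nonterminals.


A nonterminal is nullable iff some alternative derives ε (directly, or every symbol in it is nullable)
Nullable: {B}


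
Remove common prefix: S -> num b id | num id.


Common prefix: 'num'
Factored: S -> num S', S' -> b id | id


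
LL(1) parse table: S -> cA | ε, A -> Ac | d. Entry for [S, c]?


For [S, c]: 'c' ∈ FIRST(cA)
Entry: S -> cA


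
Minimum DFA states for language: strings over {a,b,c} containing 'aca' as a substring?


KMP-style automaton: 3 progress states + 1 absorbing accept = 4
Minimal DFA: 4 states


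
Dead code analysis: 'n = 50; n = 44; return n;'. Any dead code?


first assignment to n is overwritten before any read
Dead: 'n = 50'


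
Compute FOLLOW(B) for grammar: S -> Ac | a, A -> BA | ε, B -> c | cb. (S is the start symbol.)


$ ∈ FOLLOW(S). For each A -> αBβ: add FIRST(β)\{ε} to FOLLOW(B); if β nullable, add FOLLOW(A).
FOLLOW(B) = {c}


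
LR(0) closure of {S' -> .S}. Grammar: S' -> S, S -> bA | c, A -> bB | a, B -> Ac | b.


Start: S' -> .S
For each item with dot before a nonterminal B, add B -> .γ for every B-production
Closure: [S' -> .S, S -> .bA, S -> .c]


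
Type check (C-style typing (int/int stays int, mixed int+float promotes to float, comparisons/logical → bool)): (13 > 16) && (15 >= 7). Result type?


Operand types: bool && bool
Rule: logical operators take bool operands and yield bool
Result type: bool


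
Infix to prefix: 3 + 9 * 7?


'*' binds tighter: tree is (+ 3 (* 9 7))
Prefix: + 3 * 9 7


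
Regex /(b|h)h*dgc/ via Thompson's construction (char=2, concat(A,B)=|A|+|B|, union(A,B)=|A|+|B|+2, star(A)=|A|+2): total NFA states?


Syntax tree has 6 char leaf(s), 1 union(s), 1 star(s)
chars contribute 6×2 = 12; each union adds +2; each star adds +2
Total: 12 + 2 + 2 = 16 states


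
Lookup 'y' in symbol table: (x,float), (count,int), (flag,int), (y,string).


Lookup 'y' → type string


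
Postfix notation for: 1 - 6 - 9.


Left to right (same or higher precedence on left)
Postfix: 1 6 - 9 -


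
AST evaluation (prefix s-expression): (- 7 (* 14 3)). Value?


Evaluate inner: (* 14 3) = 42
Evaluate root: (- 7 42) = -35
Result: -35


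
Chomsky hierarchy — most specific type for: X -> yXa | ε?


Single nonterminal LHS, but y^n a^n is not regular
Classification: Type 2 (Context-Free)


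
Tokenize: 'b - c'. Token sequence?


Scan left to right, longest-match per lexeme
Tokens: ID(b), OP(-), ID(c)


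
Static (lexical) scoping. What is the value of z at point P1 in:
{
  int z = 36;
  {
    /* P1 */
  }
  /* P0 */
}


P1's block does not declare z; resolves to the enclosing declaration at depth 0
z = 36


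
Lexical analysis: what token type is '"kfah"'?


Pattern: double-quoted sequence
Type: STRING_LITERAL


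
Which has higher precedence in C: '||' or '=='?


'==' is equality (level 6); '||' is logical OR (level 1)
Higher level binds tighter
'==' has higher precedence than '||'


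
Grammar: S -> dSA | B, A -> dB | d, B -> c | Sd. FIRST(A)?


Per alternative of A: FIRST(dB) = {d}; FIRST(d) = {d}
FIRST(A) = {d}


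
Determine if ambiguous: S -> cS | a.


right-linear, alternatives start with distinct terminals 'c' vs 'a': unique leftmost derivation
Unambiguous


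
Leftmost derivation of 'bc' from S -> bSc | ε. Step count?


Derivation: S => bSc => bc
Steps: 2


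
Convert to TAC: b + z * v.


Break into single-operator statements:
t1 = z * v
t2 = b + t1


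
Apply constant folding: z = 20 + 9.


20 + 9 = 29 at compile time
Optimized: z = 29


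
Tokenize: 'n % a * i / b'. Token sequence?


Scan left to right, longest-match per lexeme
Tokens: ID(n), OP(%), ID(a), OP(*), ID(i), OP(/), ID(b)


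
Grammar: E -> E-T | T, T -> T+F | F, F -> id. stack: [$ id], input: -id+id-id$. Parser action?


'id' on top is the handle for F -> id
Action: reduce (F -> id)


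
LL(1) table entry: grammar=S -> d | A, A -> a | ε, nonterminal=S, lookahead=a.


For [S, a]: 'a' ∈ FIRST(A)
Entry: S -> A


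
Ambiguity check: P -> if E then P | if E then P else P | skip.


dangling else: 'if E then if E then skip else skip' parses two ways
Ambiguous


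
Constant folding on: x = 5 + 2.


5 + 2 = 7 at compile time
Optimized: x = 7


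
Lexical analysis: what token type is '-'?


Pattern: operator symbol
Type: OPERATOR


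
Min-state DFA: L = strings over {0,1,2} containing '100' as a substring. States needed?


KMP-style automaton: 3 progress states + 1 absorbing accept = 4
Minimal DFA: 4 states


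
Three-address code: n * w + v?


Break into single-operator statements:
t1 = n * w
t2 = t1 + v


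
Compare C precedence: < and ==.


'<' is relational (level 7); '==' is equality (level 6)
Higher level binds tighter
'<' has higher precedence than '=='


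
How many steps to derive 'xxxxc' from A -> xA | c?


Derivation: A => xA => xxA => xxxA => xxxxA => xxxxc
Steps: 5


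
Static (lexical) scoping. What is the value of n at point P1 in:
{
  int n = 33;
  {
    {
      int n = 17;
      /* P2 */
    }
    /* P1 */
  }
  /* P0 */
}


P1's block does not declare n; resolves to the enclosing declaration at depth 0
n = 33


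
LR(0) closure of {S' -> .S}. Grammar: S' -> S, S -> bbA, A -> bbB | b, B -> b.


Start: S' -> .S
For each item with dot before a nonterminal B, add B -> .γ for every B-production
Closure: [S' -> .S, S -> .bbA]


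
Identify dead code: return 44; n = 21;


statement follows a return and is unreachable
Dead: 'n = 21'


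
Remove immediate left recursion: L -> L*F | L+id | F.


Left-recursive alternatives: L*F, L+id; non-recursive: F
Introduce L': L -> FL', L' -> *FL' | +idL' | ε


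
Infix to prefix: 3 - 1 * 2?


'*' binds tighter: tree is (- 3 (* 1 2))
Prefix: - 3 * 1 2


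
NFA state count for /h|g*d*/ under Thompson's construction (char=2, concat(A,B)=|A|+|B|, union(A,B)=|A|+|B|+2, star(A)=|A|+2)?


Syntax tree has 3 char leaf(s), 1 union(s), 2 star(s)
chars contribute 3×2 = 6; each union adds +2; each star adds +2
Total: 6 + 2 + 4 = 12 states


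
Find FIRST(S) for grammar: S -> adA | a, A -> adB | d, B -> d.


Per alternative of S: FIRST(adA) = {a}; FIRST(a) = {a}
FIRST(S) = {a}


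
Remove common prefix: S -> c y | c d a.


Common prefix: 'c'
Factored: S -> c S', S' -> y | d a


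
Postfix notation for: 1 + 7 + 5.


Left to right (same or higher precedence on left)
Postfix: 1 7 + 5 +


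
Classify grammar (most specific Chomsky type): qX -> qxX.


LHS has context (more than one symbol) and |LHS| ≤ |RHS|
Classification: Type 1 (Context-Sensitive)


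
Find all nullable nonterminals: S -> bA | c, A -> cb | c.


A nonterminal is nullable iff some alternative derives ε (directly, or every symbol in it is nullable)
Nullable: {}


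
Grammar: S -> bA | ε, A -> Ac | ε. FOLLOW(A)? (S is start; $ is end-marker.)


$ ∈ FOLLOW(S). For each A -> αBβ: add FIRST(β)\{ε} to FOLLOW(B); if β nullable, add FOLLOW(A).
FOLLOW(A) = {$, c}


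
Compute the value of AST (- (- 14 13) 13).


Evaluate inner: (- 14 13) = 1
Evaluate root: (- 1 13) = -12
Result: -12


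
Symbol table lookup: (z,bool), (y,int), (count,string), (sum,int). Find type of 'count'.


Lookup 'count' → type string


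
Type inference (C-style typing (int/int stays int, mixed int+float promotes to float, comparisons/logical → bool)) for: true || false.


Operand types: bool || bool
Rule: logical operators take bool operands and yield bool
Result type: bool


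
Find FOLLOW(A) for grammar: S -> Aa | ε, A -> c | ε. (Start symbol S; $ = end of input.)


$ ∈ FOLLOW(S). For each A -> αBβ: add FIRST(β)\{ε} to FOLLOW(B); if β nullable, add FOLLOW(A).
FOLLOW(A) = {a}


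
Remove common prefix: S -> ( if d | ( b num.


Common prefix: '('
Factored: S -> ( S', S' -> if d | b num


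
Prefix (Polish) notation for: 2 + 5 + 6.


left-to-right (same/higher precedence on left): tree is (+ (+ 2 5) 6)
Prefix: + + 2 5 6


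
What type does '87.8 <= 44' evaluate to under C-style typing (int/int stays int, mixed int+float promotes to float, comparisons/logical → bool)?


Operand types: float <= int
Rule: comparison yields bool
Result type: bool


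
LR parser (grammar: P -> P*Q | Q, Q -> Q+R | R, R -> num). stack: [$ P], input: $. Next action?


start symbol P on stack, input exhausted
Action: accept


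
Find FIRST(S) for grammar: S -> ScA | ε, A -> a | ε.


Per alternative of S: FIRST(ScA) = {c}; FIRST(ε) = {ε}
FIRST(S) = {c, ε}


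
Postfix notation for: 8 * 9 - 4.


Left to right (same or higher precedence on left)
Postfix: 8 9 * 4 -


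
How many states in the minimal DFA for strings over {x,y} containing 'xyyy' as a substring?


KMP-style automaton: 4 progress states + 1 absorbing accept = 5
Minimal DFA: 5 states


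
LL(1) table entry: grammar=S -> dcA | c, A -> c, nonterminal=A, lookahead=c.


For [A, c]: 'c' ∈ FIRST(c)
Entry: A -> c


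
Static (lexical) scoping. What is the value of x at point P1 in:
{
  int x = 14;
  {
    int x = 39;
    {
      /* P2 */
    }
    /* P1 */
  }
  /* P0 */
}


x declared in the same block as P1
x = 39


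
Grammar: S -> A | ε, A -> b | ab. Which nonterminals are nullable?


A nonterminal is nullable iff some alternative derives ε (directly, or every symbol in it is nullable)
Nullable: {S}


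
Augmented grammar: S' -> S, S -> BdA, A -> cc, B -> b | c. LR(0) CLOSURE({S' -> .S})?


Start: S' -> .S
For each item with dot before a nonterminal B, add B -> .γ for every B-production
Closure: [S' -> .S, S -> .BdA, B -> .b, B -> .c]


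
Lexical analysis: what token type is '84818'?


Pattern: digits only
Type: INTEGER_LITERAL


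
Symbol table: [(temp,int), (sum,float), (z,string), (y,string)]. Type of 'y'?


Lookup 'y' → type string


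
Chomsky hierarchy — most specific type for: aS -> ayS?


LHS has context (more than one symbol) and |LHS| ≤ |RHS|
Classification: Type 1 (Context-Sensitive)


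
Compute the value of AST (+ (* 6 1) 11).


Evaluate inner: (* 6 1) = 6
Evaluate root: (+ 6 11) = 17
Result: 17


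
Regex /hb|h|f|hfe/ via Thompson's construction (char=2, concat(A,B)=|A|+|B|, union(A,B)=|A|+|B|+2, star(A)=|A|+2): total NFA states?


Syntax tree has 7 char leaf(s), 3 union(s), 0 star(s)
chars contribute 7×2 = 14; each union adds +2; each star adds +2
Total: 14 + 6 + 0 = 20 states


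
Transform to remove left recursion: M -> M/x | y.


Left-recursive alternatives: M/x; non-recursive: y
Introduce M': M -> yM', M' -> /xM' | ε


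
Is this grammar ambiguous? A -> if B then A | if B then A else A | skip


dangling else: 'if B then if B then skip else skip' parses two ways
Ambiguous


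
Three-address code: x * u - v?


Break into single-operator statements:
t1 = x * u
t2 = t1 - v


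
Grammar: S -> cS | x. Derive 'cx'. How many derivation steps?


Derivation: S => cS => cx
Steps: 2


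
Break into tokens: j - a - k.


Scan left to right, longest-match per lexeme
Tokens: ID(j), OP(-), ID(a), OP(-), ID(k)


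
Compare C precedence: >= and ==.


'>=' is relational (level 7); '==' is equality (level 6)
Higher level binds tighter
'>=' has higher precedence than '=='


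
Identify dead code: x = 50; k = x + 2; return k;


x is read by k's definition; k is returned
No dead code


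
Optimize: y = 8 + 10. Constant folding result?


8 + 10 = 18 at compile time
Optimized: y = 18


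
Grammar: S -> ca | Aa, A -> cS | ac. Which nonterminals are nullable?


A nonterminal is nullable iff some alternative derives ε (directly, or every symbol in it is nullable)
Nullable: {}


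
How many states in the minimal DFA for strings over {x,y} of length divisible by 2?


Track length mod 2: states 0..1, accept at 0
Minimal DFA: 2 states


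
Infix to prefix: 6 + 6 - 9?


left-to-right (same/higher precedence on left): tree is (- (+ 6 6) 9)
Prefix: - + 6 6 9


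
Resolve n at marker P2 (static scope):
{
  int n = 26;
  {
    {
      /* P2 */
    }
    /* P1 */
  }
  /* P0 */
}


P2's block does not declare n; resolves to the enclosing declaration at depth 0
n = 26


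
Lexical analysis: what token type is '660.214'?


Pattern: digits with a decimal point
Type: FLOAT_LITERAL


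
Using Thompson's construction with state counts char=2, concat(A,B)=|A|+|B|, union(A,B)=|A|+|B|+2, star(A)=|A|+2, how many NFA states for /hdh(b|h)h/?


Syntax tree has 6 char leaf(s), 1 union(s), 0 star(s)
chars contribute 6×2 = 12; each union adds +2; each star adds +2
Total: 12 + 2 + 0 = 14 states


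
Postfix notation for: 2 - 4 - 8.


Left to right (same or higher precedence on left)
Postfix: 2 4 - 8 -


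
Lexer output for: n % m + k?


Scan left to right, longest-match per lexeme
Tokens: ID(n), OP(%), ID(m), OP(+), ID(k)


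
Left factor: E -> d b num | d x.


Common prefix: 'd'
Factored: E -> d E', E' -> b num | x


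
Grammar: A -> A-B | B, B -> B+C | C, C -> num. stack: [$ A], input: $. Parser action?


start symbol A on stack, input exhausted
Action: accept


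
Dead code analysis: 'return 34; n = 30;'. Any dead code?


statement follows a return and is unreachable
Dead: 'n = 30'


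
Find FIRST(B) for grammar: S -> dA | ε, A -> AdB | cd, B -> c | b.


Per alternative of B: FIRST(c) = {c}; FIRST(b) = {b}
FIRST(B) = {b, c}


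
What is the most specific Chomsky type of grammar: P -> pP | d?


Right-linear: every RHS is a terminal or a terminal followed by one nonterminal
Classification: Type 3 (Regular)


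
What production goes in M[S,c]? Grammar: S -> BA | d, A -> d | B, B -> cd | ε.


For [S, c]: 'c' ∈ FIRST(BA)
Entry: S -> BA


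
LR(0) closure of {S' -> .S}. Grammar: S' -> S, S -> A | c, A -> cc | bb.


Start: S' -> .S
For each item with dot before a nonterminal B, add B -> .γ for every B-production
Closure: [S' -> .S, S -> .A, S -> .c, A -> .cc, A -> .bb]


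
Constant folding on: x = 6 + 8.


6 + 8 = 14 at compile time
Optimized: x = 14


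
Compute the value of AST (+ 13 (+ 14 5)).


Evaluate inner: (+ 14 5) = 19
Evaluate root: (+ 13 19) = 32
Result: 32


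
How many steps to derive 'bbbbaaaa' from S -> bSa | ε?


Derivation: S => bSa => bbSaa => bbbSaaa => bbbbSaaaa => bbbbaaaa
Steps: 5


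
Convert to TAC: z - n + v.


Break into single-operator statements:
t1 = z - n
t2 = t1 + v


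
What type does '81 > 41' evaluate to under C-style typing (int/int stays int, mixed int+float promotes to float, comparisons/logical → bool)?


Operand types: int > int
Rule: comparison yields bool
Result type: bool


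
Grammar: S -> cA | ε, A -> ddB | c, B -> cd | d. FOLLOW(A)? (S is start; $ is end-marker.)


$ ∈ FOLLOW(S). For each A -> αBβ: add FIRST(β)\{ε} to FOLLOW(B); if β nullable, add FOLLOW(A).
FOLLOW(A) = {$}


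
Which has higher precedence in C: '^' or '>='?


'>=' is relational (level 7); '^' is bitwise XOR (level 4)
Higher level binds tighter
'>=' has higher precedence than '^'


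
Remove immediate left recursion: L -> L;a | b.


Left-recursive alternatives: L;a; non-recursive: b
Introduce L': L -> bL', L' -> ;aL' | ε


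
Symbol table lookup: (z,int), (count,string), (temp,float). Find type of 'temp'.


Lookup 'temp' → type float


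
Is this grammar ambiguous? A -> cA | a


right-linear, alternatives start with distinct terminals 'c' vs 'a': unique leftmost derivation
Unambiguous


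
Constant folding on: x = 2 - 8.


2 - 8 = -6 at compile time
Optimized: x = -6


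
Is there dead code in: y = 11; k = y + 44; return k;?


y is read by k's definition; k is returned
No dead code


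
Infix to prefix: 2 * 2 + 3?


left-to-right (same/higher precedence on left): tree is (+ (* 2 2) 3)
Prefix: + * 2 2 3


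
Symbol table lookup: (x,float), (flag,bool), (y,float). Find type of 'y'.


Lookup 'y' → type float


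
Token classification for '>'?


Pattern: operator symbol
Type: OPERATOR


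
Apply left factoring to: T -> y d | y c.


Common prefix: 'y'
Factored: T -> y T', T' -> d | c


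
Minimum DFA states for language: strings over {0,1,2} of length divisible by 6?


Track length mod 6: states 0..5, accept at 0
Minimal DFA: 6 states


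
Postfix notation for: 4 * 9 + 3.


Left to right (same or higher precedence on left)
Postfix: 4 9 * 3 +


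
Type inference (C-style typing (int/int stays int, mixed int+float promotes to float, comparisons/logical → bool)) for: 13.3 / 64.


Operand types: float / int
Rule: mixed int/float promotes to float; int/int stays int
Result type: float


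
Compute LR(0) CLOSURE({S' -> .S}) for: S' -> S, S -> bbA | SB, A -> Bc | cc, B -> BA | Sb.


Start: S' -> .S
For each item with dot before a nonterminal B, add B -> .γ for every B-production
Closure: [S' -> .S, S -> .bbA, S -> .SB]


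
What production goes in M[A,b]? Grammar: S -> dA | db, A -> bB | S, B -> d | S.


For [A, b]: 'b' ∈ FIRST(bB)
Entry: A -> bB


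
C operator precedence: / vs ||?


'/' is multiplicative (level 10); '||' is logical OR (level 1)
Higher level binds tighter
'/' has higher precedence than '||'


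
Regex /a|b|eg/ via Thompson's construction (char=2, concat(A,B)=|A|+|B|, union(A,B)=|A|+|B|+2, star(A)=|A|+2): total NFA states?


Syntax tree has 4 char leaf(s), 2 union(s), 0 star(s)
chars contribute 4×2 = 8; each union adds +2; each star adds +2
Total: 8 + 4 + 0 = 12 states


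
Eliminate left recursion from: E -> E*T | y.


Left-recursive alternatives: E*T; non-recursive: y
Introduce E': E -> yE', E' -> *TE' | ε


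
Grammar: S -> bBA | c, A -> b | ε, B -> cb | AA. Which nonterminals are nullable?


A nonterminal is nullable iff some alternative derives ε (directly, or every symbol in it is nullable)
Nullable: {A, B}


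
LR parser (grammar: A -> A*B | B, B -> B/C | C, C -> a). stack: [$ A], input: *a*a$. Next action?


shift '*' to continue A -> A*B
Action: shift


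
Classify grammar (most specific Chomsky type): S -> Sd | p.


Left-linear: every RHS is a terminal or one nonterminal followed by a terminal
Classification: Type 3 (Regular)


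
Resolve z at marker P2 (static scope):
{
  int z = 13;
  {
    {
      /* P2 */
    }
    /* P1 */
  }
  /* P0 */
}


P2's block does not declare z; resolves to the enclosing declaration at depth 0
z = 13


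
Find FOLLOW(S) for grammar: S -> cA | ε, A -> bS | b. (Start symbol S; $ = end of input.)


$ ∈ FOLLOW(S). For each A -> αBβ: add FIRST(β)\{ε} to FOLLOW(B); if β nullable, add FOLLOW(A).
FOLLOW(S) = {$}


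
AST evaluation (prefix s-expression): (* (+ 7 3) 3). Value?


Evaluate inner: (+ 7 3) = 10
Evaluate root: (* 10 3) = 30
Result: 30


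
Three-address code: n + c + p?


Break into single-operator statements:
t1 = n + c
t2 = t1 + p


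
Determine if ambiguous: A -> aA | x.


right-linear, alternatives start with distinct terminals 'a' vs 'x': unique leftmost derivation
Unambiguous


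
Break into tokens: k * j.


Scan left to right, longest-match per lexeme
Tokens: ID(k), OP(*), ID(j)


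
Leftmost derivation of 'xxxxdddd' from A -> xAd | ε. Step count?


Derivation: A => xAd => xxAdd => xxxAddd => xxxxAdddd => xxxxdddd
Steps: 5


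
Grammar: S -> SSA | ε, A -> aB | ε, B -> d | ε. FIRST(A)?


Per alternative of A: FIRST(aB) = {a}; FIRST(ε) = {ε}
FIRST(A) = {a, ε}


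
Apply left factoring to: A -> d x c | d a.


Common prefix: 'd'
Factored: A -> d A', A' -> x c | a


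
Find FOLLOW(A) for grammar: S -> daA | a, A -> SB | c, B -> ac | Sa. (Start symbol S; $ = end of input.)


$ ∈ FOLLOW(S). For each A -> αBβ: add FIRST(β)\{ε} to FOLLOW(B); if β nullable, add FOLLOW(A).
FOLLOW(A) = {$, a, d}


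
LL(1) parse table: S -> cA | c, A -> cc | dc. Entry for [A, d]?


For [A, d]: 'd' ∈ FIRST(dc)
Entry: A -> dc


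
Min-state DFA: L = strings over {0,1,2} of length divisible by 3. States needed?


Track length mod 3: states 0..2, accept at 0
Minimal DFA: 3 states


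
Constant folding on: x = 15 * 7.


15 * 7 = 105 at compile time
Optimized: x = 105


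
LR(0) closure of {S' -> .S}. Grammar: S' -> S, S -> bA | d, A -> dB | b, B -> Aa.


Start: S' -> .S
For each item with dot before a nonterminal B, add B -> .γ for every B-production
Closure: [S' -> .S, S -> .bA, S -> .d]


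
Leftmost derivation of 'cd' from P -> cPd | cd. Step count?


Derivation: P => cd
Steps: 1


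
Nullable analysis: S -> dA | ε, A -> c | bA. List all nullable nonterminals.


A nonterminal is nullable iff some alternative derives ε (directly, or every symbol in it is nullable)
Nullable: {S}


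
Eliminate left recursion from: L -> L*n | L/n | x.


Left-recursive alternatives: L*n, L/n; non-recursive: x
Introduce L': L -> xL', L' -> *nL' | /nL' | ε


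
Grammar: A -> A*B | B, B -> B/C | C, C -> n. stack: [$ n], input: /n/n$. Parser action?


'n' on top is the handle for C -> n
Action: reduce (C -> n)


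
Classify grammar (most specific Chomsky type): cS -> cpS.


LHS has context (more than one symbol) and |LHS| ≤ |RHS|
Classification: Type 1 (Context-Sensitive)


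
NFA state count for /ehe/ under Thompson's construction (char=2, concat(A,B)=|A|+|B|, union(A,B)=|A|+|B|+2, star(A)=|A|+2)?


Syntax tree has 3 char leaf(s), 0 union(s), 0 star(s)
chars contribute 3×2 = 6; each union adds +2; each star adds +2
Total: 6 + 0 + 0 = 6 states


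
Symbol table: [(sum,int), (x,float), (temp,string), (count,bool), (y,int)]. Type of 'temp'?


Lookup 'temp' → type string


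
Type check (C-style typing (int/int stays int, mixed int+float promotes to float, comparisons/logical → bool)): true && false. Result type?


Operand types: bool && bool
Rule: logical operators take bool operands and yield bool
Result type: bool


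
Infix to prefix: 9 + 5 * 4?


'*' binds tighter: tree is (+ 9 (* 5 4))
Prefix: + 9 * 5 4


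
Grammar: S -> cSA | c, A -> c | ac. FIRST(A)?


Per alternative of A: FIRST(c) = {c}; FIRST(ac) = {a}
FIRST(A) = {a, c}


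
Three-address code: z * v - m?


Break into single-operator statements:
t1 = z * v
t2 = t1 - m


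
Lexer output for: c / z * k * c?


Scan left to right, longest-match per lexeme
Tokens: ID(c), OP(/), ID(z), OP(*), ID(k), OP(*), ID(c)


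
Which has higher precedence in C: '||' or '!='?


'!=' is equality (level 6); '||' is logical OR (level 1)
Higher level binds tighter
'!=' has higher precedence than '||'


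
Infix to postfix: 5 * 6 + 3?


Left to right (same or higher precedence on left)
Postfix: 5 6 * 3 +


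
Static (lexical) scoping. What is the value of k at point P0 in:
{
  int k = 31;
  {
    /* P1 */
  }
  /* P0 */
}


k declared in the same block as P0
k = 31


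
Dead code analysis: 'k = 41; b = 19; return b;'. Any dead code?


k is assigned but never read
Dead: 'k = 41'


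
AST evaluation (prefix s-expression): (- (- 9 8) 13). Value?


Evaluate inner: (- 9 8) = 1
Evaluate root: (- 1 13) = -12
Result: -12


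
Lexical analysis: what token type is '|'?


Pattern: operator symbol
Type: OPERATOR


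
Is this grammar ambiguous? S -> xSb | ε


balanced x^n…b^n: each string has a unique parse
Unambiguous


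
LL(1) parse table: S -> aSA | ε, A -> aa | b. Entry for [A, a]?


For [A, a]: 'a' ∈ FIRST(aa)
Entry: A -> aa


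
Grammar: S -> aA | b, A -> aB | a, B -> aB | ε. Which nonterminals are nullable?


A nonterminal is nullable iff some alternative derives ε (directly, or every symbol in it is nullable)
Nullable: {B}


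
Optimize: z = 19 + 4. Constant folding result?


19 + 4 = 23 at compile time
Optimized: z = 23


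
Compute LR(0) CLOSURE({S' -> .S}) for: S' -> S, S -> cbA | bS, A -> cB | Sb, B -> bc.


Start: S' -> .S
For each item with dot before a nonterminal B, add B -> .γ for every B-production
Closure: [S' -> .S, S -> .cbA, S -> .bS]


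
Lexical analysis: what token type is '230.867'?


Pattern: digits with a decimal point
Type: FLOAT_LITERAL


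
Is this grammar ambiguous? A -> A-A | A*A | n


'n-n*n' has two parse trees (no precedence encoded between - and *)
Ambiguous


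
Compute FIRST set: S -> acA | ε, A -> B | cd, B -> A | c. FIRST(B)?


Per alternative of B: FIRST(A) = {c}; FIRST(c) = {c}
FIRST(B) = {c}


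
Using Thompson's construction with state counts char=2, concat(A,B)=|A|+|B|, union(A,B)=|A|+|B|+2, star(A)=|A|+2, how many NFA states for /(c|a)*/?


Syntax tree has 2 char leaf(s), 1 union(s), 1 star(s)
chars contribute 2×2 = 4; each union adds +2; each star adds +2
Total: 4 + 2 + 2 = 8 states


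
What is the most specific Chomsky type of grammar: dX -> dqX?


LHS has context (more than one symbol) and |LHS| ≤ |RHS|
Classification: Type 1 (Context-Sensitive)


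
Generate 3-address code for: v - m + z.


Break into single-operator statements:
t1 = v - m
t2 = t1 + z


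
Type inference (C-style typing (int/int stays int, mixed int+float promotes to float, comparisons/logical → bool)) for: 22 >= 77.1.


Operand types: int >= float
Rule: comparison yields bool
Result type: bool
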